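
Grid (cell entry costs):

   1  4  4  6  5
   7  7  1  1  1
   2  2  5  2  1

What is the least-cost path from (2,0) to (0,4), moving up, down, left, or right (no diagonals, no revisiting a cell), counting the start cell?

17

One optimal route is r2c0 → r2c1 → r2c2 → r1c2 → r1c3 → r1c4 → r0c4.
Its cost is 2 + 2 + 5 + 1 + 1 + 1 + 5 = 17.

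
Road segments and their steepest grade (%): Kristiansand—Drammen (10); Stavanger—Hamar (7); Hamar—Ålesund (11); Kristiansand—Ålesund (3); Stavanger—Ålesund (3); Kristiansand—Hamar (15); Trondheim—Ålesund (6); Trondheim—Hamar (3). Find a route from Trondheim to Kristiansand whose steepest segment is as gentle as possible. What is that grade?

6

Checking several routes:
Trondheim -> Ålesund -> Kristiansand: max(6, 3) = 6
Trondheim -> Hamar -> Ålesund -> Kristiansand: max(3, 11, 3) = 11
Trondheim -> Hamar -> Stavanger -> Ålesund -> Kristiansand: max(3, 7, 3, 3) = 7
The minimum achievable maximum is 6%.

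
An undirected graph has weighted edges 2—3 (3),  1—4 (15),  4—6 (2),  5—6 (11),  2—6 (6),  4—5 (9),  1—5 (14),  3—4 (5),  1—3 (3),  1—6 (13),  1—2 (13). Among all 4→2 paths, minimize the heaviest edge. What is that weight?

5

Checking several routes:
4-6-2: max(2, 6) = 6
4-3-1-6-2: max(5, 3, 13, 6) = 13
4-3-1-2: max(5, 3, 13) = 13
4-5-6-2: max(9, 11, 6) = 11
4-3-2: max(5, 3) = 5
Best route has worst link 5.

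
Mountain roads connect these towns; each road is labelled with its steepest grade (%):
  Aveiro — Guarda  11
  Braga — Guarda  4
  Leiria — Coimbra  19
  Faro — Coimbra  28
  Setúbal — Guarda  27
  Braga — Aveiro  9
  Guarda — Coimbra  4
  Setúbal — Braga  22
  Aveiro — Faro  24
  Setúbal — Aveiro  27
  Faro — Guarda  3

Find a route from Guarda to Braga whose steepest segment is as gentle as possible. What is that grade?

Some routes from Guarda to Braga:
Guarda - Braga: max(4) = 4
Guarda - Aveiro - Braga: max(11, 9) = 11
Guarda - Faro - Aveiro - Braga: max(3, 24, 9) = 24
Smallest bottleneck: 4%.

4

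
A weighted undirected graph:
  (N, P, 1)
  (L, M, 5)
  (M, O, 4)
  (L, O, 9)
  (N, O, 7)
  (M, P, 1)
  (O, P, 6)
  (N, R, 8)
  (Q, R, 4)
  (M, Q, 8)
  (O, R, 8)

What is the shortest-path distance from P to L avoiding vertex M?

15

Paths from P to L avoiding M:
P - N - R - O - L: 1 + 8 + 8 + 9 = 26
P - O - L: 6 + 9 = 15
P - N - O - L: 1 + 7 + 9 = 17
Shortest: 15.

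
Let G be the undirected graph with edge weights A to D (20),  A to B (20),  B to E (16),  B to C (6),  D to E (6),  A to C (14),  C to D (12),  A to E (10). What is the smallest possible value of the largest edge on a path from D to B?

A few of the D→B routes:
D→E→B: max(6, 16) = 16
D→C→A→E→B: max(12, 14, 10, 16) = 16
D→C→B: max(12, 6) = 12
D→E→A→C→B: max(6, 10, 14, 6) = 14
Smallest bottleneck: 12.

12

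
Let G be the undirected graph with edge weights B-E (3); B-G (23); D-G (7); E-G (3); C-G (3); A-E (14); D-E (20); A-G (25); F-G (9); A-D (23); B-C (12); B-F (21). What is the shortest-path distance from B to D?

A few of the B→D routes:
B → C → G → D: 12 + 3 + 7 = 22
B → F → G → D: 21 + 9 + 7 = 37
B → E → D: 3 + 20 = 23
B → E → G → D: 3 + 3 + 7 = 13
B → G → D: 23 + 7 = 30
Best route has total 13.

13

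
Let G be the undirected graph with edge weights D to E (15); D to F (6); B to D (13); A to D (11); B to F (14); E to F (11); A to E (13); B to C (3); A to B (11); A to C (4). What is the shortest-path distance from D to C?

Comparing a few candidate routes:
D→F→B→C: 6 + 14 + 3 = 23
D→B→C: 13 + 3 = 16
D→A→C: 11 + 4 = 15
Best route has total 15.

15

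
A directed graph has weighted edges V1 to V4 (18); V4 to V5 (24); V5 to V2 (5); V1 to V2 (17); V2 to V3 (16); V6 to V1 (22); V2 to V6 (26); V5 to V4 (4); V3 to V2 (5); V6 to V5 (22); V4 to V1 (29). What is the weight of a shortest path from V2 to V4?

Candidate routes:
V2→V6→V5→V4: 26 + 22 + 4 = 52
V2→V6→V1→V4: 26 + 22 + 18 = 66
Shortest: 52.

52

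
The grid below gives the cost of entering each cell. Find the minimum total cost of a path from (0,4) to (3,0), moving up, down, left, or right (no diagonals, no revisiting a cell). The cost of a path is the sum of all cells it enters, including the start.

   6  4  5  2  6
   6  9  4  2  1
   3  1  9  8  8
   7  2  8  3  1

Best path: [0,4] -> [1,4] -> [1,3] -> [1,2] -> [1,1] -> [2,1] -> [3,1] -> [3,0]
Cost: 6 + 1 + 2 + 4 + 9 + 1 + 2 + 7 = 32

32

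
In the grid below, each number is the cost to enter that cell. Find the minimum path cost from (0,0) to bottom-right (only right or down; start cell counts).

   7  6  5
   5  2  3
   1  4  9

Path r0c0 r1c0 r1c1 r1c2 r2c2: 7 + 5 + 2 + 3 + 9 = 26.

26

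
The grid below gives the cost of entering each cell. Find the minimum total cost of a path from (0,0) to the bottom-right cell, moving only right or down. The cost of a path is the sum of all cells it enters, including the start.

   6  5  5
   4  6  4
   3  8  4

24

Path (0,0) → (0,1) → (0,2) → (1,2) → (2,2): 6 + 5 + 5 + 4 + 4 = 24.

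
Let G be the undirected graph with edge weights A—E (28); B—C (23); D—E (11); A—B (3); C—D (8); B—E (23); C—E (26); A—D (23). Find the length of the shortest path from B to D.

A few of the B→D routes:
B - A - E - D: 3 + 28 + 11 = 42
B - E - D: 23 + 11 = 34
B - A - D: 3 + 23 = 26
B - C - D: 23 + 8 = 31
The minimum is 26.

26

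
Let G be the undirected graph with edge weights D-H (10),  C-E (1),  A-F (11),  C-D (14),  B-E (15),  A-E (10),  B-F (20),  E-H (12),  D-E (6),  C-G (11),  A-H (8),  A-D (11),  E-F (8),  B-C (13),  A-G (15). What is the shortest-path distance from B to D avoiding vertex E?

A few of the B→D routes:
B - C - D: 13 + 14 = 27
B - F - A - D: 20 + 11 + 11 = 42
B - C - G - A - D: 13 + 11 + 15 + 11 = 50
B - C - G - A - H - D: 13 + 11 + 15 + 8 + 10 = 57
B - F - A - H - D: 20 + 11 + 8 + 10 = 49
Best route has total 27.

27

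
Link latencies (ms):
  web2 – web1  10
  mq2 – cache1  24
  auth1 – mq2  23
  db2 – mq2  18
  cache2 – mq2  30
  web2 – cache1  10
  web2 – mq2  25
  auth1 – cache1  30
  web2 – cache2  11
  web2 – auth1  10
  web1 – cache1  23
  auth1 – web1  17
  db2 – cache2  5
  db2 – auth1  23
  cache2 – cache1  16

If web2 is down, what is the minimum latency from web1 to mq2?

40

Comparing a few candidate routes:
web1→auth1→mq2: 17 + 23 = 40
web1→auth1→db2→mq2: 17 + 23 + 18 = 58
web1→cache1→cache2→db2→mq2: 23 + 16 + 5 + 18 = 62
web1→cache1→cache2→mq2: 23 + 16 + 30 = 69
web1→cache1→mq2: 23 + 24 = 47
The minimum is 40 ms.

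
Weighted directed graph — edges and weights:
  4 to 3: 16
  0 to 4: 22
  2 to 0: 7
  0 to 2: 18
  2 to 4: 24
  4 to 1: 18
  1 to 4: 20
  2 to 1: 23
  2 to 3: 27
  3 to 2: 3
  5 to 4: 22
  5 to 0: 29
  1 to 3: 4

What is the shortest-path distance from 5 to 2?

Checking several routes:
5-0-2: 29 + 18 = 47
5-4-3-2: 22 + 16 + 3 = 41
5-4-1-3-2: 22 + 18 + 4 + 3 = 47
5-0-4-3-2: 29 + 22 + 16 + 3 = 70
Best route has total 41.

41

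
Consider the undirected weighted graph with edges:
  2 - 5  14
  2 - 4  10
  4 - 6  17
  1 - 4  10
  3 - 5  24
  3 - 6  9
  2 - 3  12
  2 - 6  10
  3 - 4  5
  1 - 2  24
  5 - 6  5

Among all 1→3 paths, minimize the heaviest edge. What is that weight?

10

Some routes from 1 to 3:
1 - 4 - 3: max(10, 5) = 10
1 - 4 - 2 - 6 - 3: max(10, 10, 10, 9) = 10
1 - 4 - 2 - 3: max(10, 10, 12) = 12
1 - 4 - 2 - 5 - 6 - 3: max(10, 10, 14, 5, 9) = 14
Smallest bottleneck: 10.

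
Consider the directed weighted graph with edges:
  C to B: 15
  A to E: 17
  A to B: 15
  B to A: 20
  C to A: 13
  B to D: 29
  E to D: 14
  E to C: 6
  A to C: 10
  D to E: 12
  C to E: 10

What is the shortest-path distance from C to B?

15

Candidate routes:
C - B: 15
C - A - B: 13 + 15 = 28
The minimum is 15.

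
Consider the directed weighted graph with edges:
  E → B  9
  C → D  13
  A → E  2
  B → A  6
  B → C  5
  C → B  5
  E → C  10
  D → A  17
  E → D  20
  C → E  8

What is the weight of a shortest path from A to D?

22

Routes from A to D:
A - E - B - C - D: 2 + 9 + 5 + 13 = 29
A - E - D: 2 + 20 = 22
A - E - C - D: 2 + 10 + 13 = 25
Shortest: 22.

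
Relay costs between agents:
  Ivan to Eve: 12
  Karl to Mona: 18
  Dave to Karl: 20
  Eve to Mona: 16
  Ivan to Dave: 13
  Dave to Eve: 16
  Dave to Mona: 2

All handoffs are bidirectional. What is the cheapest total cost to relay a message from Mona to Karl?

18

Paths from Mona to Karl:
Mona→Karl: 18
Mona→Eve→Ivan→Dave→Karl: 16 + 12 + 13 + 20 = 61
Mona→Eve→Dave→Karl: 16 + 16 + 20 = 52
Mona→Dave→Karl: 2 + 20 = 22
Shortest: 18.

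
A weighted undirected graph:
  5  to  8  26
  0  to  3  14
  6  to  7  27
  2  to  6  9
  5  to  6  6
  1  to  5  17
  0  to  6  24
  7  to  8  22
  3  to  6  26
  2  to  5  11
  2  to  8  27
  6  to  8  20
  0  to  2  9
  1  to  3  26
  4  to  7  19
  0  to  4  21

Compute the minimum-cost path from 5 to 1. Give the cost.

17

A few of the 5→1 routes:
5→1: 17
5→6→0→3→1: 6 + 24 + 14 + 26 = 70
5→6→3→1: 6 + 26 + 26 = 58
5→6→2→0→3→1: 6 + 9 + 9 + 14 + 26 = 64
5→2→6→3→1: 11 + 9 + 26 + 26 = 72
5→2→0→3→1: 11 + 9 + 14 + 26 = 60
Best route has total 17.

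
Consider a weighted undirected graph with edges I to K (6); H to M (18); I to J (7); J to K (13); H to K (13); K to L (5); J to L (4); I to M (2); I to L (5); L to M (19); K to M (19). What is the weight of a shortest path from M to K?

8

Checking several routes:
M→I→L→K: 2 + 5 + 5 = 12
M→I→K: 2 + 6 = 8
M→I→J→L→K: 2 + 7 + 4 + 5 = 18
Shortest: 8.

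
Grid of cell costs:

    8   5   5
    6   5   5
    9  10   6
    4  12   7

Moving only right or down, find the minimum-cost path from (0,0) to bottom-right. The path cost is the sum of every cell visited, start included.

Path r0c0 → r0c1 → r0c2 → r1c2 → r2c2 → r3c2: 8 + 5 + 5 + 5 + 6 + 7 = 36.

36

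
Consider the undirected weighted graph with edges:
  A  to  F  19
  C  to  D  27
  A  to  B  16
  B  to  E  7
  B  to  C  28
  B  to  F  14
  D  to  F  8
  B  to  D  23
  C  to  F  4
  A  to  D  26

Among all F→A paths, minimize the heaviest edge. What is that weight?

16

Checking several routes:
F→B→A: max(14, 16) = 16
F→A: max(19) = 19
F→D→B→A: max(8, 23, 16) = 23
The minimum achievable maximum is 16.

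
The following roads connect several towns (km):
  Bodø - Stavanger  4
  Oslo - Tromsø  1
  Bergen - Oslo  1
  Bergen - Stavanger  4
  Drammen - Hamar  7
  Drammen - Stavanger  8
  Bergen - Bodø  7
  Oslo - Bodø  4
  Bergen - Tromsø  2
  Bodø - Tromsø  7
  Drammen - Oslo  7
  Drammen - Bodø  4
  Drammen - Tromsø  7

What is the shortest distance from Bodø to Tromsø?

5

Comparing a few candidate routes:
Bodø → Oslo → Tromsø: 4 + 1 = 5
Bodø → Bergen → Tromsø: 7 + 2 = 9
Bodø → Oslo → Bergen → Tromsø: 4 + 1 + 2 = 7
Bodø → Tromsø: 7
Bodø → Bergen → Oslo → Tromsø: 7 + 1 + 1 = 9
Shortest: 5 km.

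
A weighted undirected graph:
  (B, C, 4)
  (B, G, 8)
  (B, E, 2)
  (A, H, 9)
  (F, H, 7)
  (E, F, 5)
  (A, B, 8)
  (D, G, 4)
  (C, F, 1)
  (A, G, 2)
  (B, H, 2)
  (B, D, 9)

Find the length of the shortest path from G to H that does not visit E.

10

A few of the G→H routes:
G -> A -> B -> H: 2 + 8 + 2 = 12
G -> A -> H: 2 + 9 = 11
G -> D -> B -> H: 4 + 9 + 2 = 15
G -> B -> H: 8 + 2 = 10
Best route has total 10.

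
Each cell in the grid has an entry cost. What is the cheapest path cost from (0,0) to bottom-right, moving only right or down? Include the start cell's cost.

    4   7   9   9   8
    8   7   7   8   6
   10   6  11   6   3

42

Best path: (0,0) -> (0,1) -> (1,1) -> (1,2) -> (1,3) -> (1,4) -> (2,4)
Cost: 4 + 7 + 7 + 7 + 8 + 6 + 3 = 42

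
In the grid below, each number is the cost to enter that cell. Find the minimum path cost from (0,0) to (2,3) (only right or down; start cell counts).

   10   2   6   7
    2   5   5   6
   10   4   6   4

Best path: [0,0] -> [0,1] -> [1,1] -> [2,1] -> [2,2] -> [2,3]
Cost: 10 + 2 + 5 + 4 + 6 + 4 = 31

31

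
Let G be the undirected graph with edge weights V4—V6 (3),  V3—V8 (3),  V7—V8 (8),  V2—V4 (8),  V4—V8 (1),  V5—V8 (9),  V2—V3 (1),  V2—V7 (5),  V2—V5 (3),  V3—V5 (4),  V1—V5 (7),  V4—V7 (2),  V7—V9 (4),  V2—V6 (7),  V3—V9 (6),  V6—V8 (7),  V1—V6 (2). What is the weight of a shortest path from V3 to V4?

4

Checking several routes:
V3 - V8 - V4: 3 + 1 = 4
V3 - V2 - V6 - V4: 1 + 7 + 3 = 11
V3 - V2 - V7 - V4: 1 + 5 + 2 = 8
V3 - V9 - V7 - V4: 6 + 4 + 2 = 12
V3 - V2 - V4: 1 + 8 = 9
Best route has total 4.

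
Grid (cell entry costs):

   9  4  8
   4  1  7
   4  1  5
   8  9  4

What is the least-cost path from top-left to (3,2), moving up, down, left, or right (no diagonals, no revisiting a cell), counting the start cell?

24

Best path: (0,0)→(0,1)→(1,1)→(2,1)→(2,2)→(3,2)
Cost: 9 + 4 + 1 + 1 + 5 + 4 = 24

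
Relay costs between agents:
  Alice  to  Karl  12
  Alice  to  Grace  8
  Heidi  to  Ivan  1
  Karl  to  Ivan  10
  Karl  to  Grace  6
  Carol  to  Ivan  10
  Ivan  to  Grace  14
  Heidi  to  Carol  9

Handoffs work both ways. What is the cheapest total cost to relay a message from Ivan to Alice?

22

Routes from Ivan to Alice:
Ivan -> Grace -> Karl -> Alice: 14 + 6 + 12 = 32
Ivan -> Karl -> Grace -> Alice: 10 + 6 + 8 = 24
Ivan -> Grace -> Alice: 14 + 8 = 22
Ivan -> Karl -> Alice: 10 + 12 = 22
Best route has total 22.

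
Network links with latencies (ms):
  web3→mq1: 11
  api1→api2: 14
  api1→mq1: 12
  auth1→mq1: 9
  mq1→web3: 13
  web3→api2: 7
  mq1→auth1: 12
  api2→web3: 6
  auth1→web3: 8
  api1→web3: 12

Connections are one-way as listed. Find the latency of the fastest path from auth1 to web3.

8

Candidate routes:
auth1 - web3: 8
auth1 - mq1 - web3: 9 + 13 = 22
Best route has total 8 ms.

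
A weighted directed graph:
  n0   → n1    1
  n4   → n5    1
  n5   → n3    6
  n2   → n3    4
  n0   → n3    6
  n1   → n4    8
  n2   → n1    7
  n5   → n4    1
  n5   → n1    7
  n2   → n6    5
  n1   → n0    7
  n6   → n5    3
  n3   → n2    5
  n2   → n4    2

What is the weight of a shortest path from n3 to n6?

10

Paths from n3 to n6:
n3 → n2 → n6: 5 + 5 = 10
Best route has total 10.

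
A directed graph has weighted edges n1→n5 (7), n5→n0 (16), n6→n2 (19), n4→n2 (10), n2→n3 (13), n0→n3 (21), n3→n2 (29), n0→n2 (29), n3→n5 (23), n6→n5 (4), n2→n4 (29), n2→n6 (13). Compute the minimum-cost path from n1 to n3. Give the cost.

Routes from n1 to n3:
n1→n5→n0→n3: 7 + 16 + 21 = 44
n1→n5→n0→n2→n3: 7 + 16 + 29 + 13 = 65
Shortest: 44.

44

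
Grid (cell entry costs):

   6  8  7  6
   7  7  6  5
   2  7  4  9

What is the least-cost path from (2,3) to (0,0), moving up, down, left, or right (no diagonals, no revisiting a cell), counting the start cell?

35

Cheapest: (2,3) (2,2) (2,1) (2,0) (1,0) (0,0)
  9 + 4 + 7 + 2 + 7 + 6 = 35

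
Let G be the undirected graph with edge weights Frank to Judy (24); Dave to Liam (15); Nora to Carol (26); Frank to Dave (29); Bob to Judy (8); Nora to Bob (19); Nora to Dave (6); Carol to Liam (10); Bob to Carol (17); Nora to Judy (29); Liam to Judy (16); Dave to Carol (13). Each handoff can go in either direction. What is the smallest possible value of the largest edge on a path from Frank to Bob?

A few of the Frank→Bob routes:
Frank-Judy-Bob: max(24, 8) = 24
Frank-Judy-Liam-Dave-Nora-Bob: max(24, 16, 15, 6, 19) = 24
Frank-Judy-Liam-Carol-Dave-Nora-Bob: max(24, 16, 10, 13, 6, 19) = 24
Frank-Judy-Liam-Dave-Carol-Bob: max(24, 16, 15, 13, 17) = 24
Frank-Judy-Liam-Carol-Bob: max(24, 16, 10, 17) = 24
Smallest bottleneck: 24.

24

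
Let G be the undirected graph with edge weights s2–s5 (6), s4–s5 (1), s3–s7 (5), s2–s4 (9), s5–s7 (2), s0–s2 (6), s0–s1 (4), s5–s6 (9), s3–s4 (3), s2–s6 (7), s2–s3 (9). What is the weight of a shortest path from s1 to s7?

Checking several routes:
s1→s0→s2→s5→s7: 4 + 6 + 6 + 2 = 18
s1→s0→s2→s3→s7: 4 + 6 + 9 + 5 = 24
s1→s0→s2→s4→s5→s7: 4 + 6 + 9 + 1 + 2 = 22
Best route has total 18.

18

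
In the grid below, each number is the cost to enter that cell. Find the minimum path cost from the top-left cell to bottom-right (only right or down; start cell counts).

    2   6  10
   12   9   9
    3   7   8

Take r0c0 → r0c1 → r1c1 → r2c1 → r2c2 for a total of 2 + 6 + 9 + 7 + 8 = 32.

32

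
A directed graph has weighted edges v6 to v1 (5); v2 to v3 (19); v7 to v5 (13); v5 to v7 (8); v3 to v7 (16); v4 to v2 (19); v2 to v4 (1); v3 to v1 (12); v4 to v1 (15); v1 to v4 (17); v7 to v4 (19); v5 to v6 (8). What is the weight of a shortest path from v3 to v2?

48

Paths from v3 to v2:
v3 - v1 - v4 - v2: 12 + 17 + 19 = 48
v3 - v7 - v5 - v6 - v1 - v4 - v2: 16 + 13 + 8 + 5 + 17 + 19 = 78
v3 - v7 - v4 - v2: 16 + 19 + 19 = 54
The minimum is 48.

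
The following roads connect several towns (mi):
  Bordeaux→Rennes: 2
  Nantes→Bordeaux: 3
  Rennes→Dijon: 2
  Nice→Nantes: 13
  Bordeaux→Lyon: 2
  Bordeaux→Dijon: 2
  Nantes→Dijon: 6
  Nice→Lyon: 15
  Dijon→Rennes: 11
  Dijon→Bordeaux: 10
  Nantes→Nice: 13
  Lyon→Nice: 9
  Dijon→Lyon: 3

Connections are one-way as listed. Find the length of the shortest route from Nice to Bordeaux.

Routes from Nice to Bordeaux:
Nice - Nantes - Dijon - Bordeaux: 13 + 6 + 10 = 29
Nice - Nantes - Bordeaux: 13 + 3 = 16
The minimum is 16 mi.

16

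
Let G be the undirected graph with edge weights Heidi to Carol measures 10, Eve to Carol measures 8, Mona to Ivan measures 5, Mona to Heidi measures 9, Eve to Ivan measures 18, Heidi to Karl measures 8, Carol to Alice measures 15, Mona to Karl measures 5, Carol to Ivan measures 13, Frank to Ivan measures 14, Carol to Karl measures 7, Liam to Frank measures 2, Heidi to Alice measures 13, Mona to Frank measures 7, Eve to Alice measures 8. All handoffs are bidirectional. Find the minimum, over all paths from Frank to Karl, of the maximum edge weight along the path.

Checking several routes:
Frank -> Mona -> Ivan -> Carol -> Eve -> Alice -> Heidi -> Karl: max(7, 5, 13, 8, 8, 13, 8) = 13
Frank -> Mona -> Ivan -> Carol -> Heidi -> Karl: max(7, 5, 13, 10, 8) = 13
Frank -> Mona -> Heidi -> Karl: max(7, 9, 8) = 9
Frank -> Mona -> Heidi -> Carol -> Karl: max(7, 9, 10, 7) = 10
Frank -> Mona -> Ivan -> Carol -> Karl: max(7, 5, 13, 7) = 13
Frank -> Mona -> Karl: max(7, 5) = 7
The minimum achievable maximum is 7.

7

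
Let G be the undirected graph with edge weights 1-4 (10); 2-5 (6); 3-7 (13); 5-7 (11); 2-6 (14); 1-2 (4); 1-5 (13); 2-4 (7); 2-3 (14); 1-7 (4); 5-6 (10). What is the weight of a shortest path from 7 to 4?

14

Some routes from 7 to 4:
7 -> 5 -> 2 -> 4: 11 + 6 + 7 = 24
7 -> 1 -> 2 -> 4: 4 + 4 + 7 = 15
7 -> 5 -> 2 -> 1 -> 4: 11 + 6 + 4 + 10 = 31
7 -> 1 -> 4: 4 + 10 = 14
7 -> 1 -> 5 -> 2 -> 4: 4 + 13 + 6 + 7 = 30
Best route has total 14.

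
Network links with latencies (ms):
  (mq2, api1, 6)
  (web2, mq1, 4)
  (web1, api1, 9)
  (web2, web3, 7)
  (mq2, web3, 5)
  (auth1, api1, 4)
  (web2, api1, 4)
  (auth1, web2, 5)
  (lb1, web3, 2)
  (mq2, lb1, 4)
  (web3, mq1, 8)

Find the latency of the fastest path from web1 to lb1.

A few of the web1→lb1 routes:
web1 -> api1 -> auth1 -> web2 -> web3 -> lb1: 9 + 4 + 5 + 7 + 2 = 27
web1 -> api1 -> web2 -> mq1 -> web3 -> lb1: 9 + 4 + 4 + 8 + 2 = 27
web1 -> api1 -> web2 -> web3 -> lb1: 9 + 4 + 7 + 2 = 22
web1 -> api1 -> mq2 -> web3 -> lb1: 9 + 6 + 5 + 2 = 22
web1 -> api1 -> mq2 -> lb1: 9 + 6 + 4 = 19
The minimum is 19 ms.

19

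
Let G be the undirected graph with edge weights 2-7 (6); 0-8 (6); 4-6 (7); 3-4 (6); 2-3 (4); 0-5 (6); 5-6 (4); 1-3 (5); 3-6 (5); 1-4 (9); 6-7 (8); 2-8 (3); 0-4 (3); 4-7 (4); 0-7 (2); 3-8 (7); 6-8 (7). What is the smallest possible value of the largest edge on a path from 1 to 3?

5

Some routes from 1 to 3:
1-4-7-6-3: max(9, 4, 8, 5) = 9
1-3: max(5) = 5
1-4-7-6-8-2-3: max(9, 4, 8, 7, 3, 4) = 9
Best route has worst link 5.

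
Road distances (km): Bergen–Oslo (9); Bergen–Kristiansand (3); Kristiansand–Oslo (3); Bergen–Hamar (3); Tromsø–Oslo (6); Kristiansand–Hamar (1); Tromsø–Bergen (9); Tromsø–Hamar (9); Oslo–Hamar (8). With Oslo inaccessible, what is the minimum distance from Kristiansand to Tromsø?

Paths from Kristiansand to Tromsø avoiding Oslo:
Kristiansand-Hamar-Tromsø: 1 + 9 = 10
Kristiansand-Bergen-Tromsø: 3 + 9 = 12
Kristiansand-Hamar-Bergen-Tromsø: 1 + 3 + 9 = 13
Kristiansand-Bergen-Hamar-Tromsø: 3 + 3 + 9 = 15
Best route has total 10 km.

10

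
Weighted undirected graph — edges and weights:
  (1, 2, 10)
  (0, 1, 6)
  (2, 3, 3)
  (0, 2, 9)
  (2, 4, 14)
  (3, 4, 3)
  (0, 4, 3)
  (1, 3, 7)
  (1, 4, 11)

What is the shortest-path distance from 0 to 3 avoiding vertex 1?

Comparing a few candidate routes:
0 - 4 - 3: 3 + 3 = 6
0 - 4 - 2 - 3: 3 + 14 + 3 = 20
0 - 2 - 3: 9 + 3 = 12
The minimum is 6.

6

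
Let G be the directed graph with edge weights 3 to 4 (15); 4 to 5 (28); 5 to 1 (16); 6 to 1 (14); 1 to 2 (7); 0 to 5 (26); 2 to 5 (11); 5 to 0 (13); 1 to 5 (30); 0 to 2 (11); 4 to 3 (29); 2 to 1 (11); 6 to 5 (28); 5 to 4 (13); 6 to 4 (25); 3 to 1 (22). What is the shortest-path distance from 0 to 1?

A few of the 0→1 routes:
0 → 2 → 1: 11 + 11 = 22
0 → 2 → 5 → 1: 11 + 11 + 16 = 38
0 → 5 → 1: 26 + 16 = 42
The minimum is 22.

22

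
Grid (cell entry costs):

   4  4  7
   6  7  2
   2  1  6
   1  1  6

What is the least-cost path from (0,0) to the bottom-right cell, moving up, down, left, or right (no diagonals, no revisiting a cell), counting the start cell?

Path r0c0 r1c0 r2c0 r2c1 r3c1 r3c2: 4 + 6 + 2 + 1 + 1 + 6 = 20.

20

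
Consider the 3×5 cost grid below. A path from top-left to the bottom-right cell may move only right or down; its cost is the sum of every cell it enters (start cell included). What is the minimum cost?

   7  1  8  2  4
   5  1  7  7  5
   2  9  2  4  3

Best path: [0,0] -> [0,1] -> [1,1] -> [1,2] -> [2,2] -> [2,3] -> [2,4]
Cost: 7 + 1 + 1 + 7 + 2 + 4 + 3 = 25
For comparison, the top-then-right route costs 30.

25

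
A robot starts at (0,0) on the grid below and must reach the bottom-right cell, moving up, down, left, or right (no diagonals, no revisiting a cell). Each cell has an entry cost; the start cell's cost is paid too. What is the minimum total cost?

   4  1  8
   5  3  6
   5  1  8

17

One optimal route is r0c0 r0c1 r1c1 r2c1 r2c2.
Its cost is 4 + 1 + 3 + 1 + 8 = 17.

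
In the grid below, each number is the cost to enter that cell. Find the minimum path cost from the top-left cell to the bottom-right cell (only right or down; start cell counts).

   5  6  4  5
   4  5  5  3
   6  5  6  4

Cheapest: (0,0) (1,0) (1,1) (1,2) (1,3) (2,3)
  5 + 4 + 5 + 5 + 3 + 4 = 26
(Top row then right column would cost 27.)

26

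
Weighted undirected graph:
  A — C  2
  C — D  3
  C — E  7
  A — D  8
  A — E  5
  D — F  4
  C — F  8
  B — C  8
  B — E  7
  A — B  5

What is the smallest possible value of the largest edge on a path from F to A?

4

Checking several routes:
F - C - E - A: max(8, 7, 5) = 8
F - D - C - E - A: max(4, 3, 7, 5) = 7
F - D - C - E - B - A: max(4, 3, 7, 7, 5) = 7
F - C - B - E - A: max(8, 8, 7, 5) = 8
F - D - C - A: max(4, 3, 2) = 4
F - C - B - A: max(8, 8, 5) = 8
Smallest bottleneck: 4.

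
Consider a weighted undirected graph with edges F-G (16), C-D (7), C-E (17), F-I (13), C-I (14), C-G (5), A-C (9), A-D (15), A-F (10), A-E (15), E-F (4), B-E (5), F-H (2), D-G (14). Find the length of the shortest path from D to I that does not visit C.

Paths from D to I avoiding C:
D - A - E - F - I: 15 + 15 + 4 + 13 = 47
D - G - F - I: 14 + 16 + 13 = 43
D - A - F - I: 15 + 10 + 13 = 38
Best route has total 38.

38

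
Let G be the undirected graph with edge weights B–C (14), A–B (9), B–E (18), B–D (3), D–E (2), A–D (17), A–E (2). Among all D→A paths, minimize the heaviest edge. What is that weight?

2

A few of the D→A routes:
D -> E -> A: max(2, 2) = 2
D -> A: max(17) = 17
D -> B -> A: max(3, 9) = 9
Smallest bottleneck: 2.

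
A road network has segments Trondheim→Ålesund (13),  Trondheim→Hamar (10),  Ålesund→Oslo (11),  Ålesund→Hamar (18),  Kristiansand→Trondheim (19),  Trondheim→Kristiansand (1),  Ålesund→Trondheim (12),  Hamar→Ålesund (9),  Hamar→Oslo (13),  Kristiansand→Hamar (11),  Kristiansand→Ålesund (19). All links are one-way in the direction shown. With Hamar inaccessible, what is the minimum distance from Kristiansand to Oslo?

30

Routes from Kristiansand to Oslo avoiding Hamar:
Kristiansand → Trondheim → Ålesund → Oslo: 19 + 13 + 11 = 43
Kristiansand → Ålesund → Oslo: 19 + 11 = 30
Shortest: 30 mi.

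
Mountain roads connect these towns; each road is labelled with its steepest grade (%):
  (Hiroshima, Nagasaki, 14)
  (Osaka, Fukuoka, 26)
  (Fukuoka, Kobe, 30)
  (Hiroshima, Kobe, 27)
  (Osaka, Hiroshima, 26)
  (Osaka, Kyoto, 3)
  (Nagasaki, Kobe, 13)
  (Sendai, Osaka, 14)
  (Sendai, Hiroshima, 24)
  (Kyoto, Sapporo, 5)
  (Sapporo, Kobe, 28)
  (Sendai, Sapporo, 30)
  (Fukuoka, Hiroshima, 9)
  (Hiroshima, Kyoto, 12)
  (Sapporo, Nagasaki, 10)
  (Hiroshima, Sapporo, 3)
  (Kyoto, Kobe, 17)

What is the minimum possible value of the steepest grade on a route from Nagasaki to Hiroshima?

Checking several routes:
Nagasaki-Hiroshima: max(14) = 14
Nagasaki-Kobe-Kyoto-Hiroshima: max(13, 17, 12) = 17
Nagasaki-Sapporo-Hiroshima: max(10, 3) = 10
Nagasaki-Sapporo-Kyoto-Hiroshima: max(10, 5, 12) = 12
Nagasaki-Sapporo-Kyoto-Osaka-Sendai-Hiroshima: max(10, 5, 3, 14, 24) = 24
Nagasaki-Kobe-Kyoto-Sapporo-Hiroshima: max(13, 17, 5, 3) = 17
Smallest bottleneck: 10%.

10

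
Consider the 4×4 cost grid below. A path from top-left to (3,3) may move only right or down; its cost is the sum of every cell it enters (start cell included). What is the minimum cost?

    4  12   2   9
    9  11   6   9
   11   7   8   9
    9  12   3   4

One optimal route is r0c0 -> r0c1 -> r0c2 -> r1c2 -> r2c2 -> r3c2 -> r3c3.
Its cost is 4 + 12 + 2 + 6 + 8 + 3 + 4 = 39.
For comparison, the top-then-right route costs 49.

39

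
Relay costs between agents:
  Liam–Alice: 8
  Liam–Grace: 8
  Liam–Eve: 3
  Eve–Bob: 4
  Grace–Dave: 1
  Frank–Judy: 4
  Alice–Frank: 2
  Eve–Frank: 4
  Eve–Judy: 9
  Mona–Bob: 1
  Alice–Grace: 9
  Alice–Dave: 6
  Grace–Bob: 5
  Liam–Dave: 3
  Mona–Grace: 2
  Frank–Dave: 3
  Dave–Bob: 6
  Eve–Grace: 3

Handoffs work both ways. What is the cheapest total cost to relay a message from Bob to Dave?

4

A few of the Bob→Dave routes:
Bob - Eve - Liam - Dave: 4 + 3 + 3 = 10
Bob - Dave: 6
Bob - Grace - Dave: 5 + 1 = 6
Bob - Eve - Grace - Dave: 4 + 3 + 1 = 8
Bob - Mona - Grace - Dave: 1 + 2 + 1 = 4
Shortest: 4.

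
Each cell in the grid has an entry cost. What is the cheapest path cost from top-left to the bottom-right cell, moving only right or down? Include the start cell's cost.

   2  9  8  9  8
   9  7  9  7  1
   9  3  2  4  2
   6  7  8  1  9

37

Path [0,0]→[0,1]→[1,1]→[2,1]→[2,2]→[2,3]→[3,3]→[3,4]: 2 + 9 + 7 + 3 + 2 + 4 + 1 + 9 = 37.
(Top row then right column would cost 48.)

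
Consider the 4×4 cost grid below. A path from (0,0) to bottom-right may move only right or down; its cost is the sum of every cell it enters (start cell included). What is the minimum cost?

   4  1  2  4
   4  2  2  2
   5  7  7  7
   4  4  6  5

23

One optimal route is [0,0] → [0,1] → [0,2] → [1,2] → [1,3] → [2,3] → [3,3].
Its cost is 4 + 1 + 2 + 2 + 2 + 7 + 5 = 23.
For comparison, the top-then-right route costs 25.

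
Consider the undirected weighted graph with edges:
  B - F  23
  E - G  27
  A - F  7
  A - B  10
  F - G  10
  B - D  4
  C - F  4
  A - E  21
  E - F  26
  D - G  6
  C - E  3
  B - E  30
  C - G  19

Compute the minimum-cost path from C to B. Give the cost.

21

Checking several routes:
C-F-G-D-B: 4 + 10 + 6 + 4 = 24
C-E-B: 3 + 30 = 33
C-F-A-B: 4 + 7 + 10 = 21
C-F-B: 4 + 23 = 27
C-G-D-B: 19 + 6 + 4 = 29
Best route has total 21.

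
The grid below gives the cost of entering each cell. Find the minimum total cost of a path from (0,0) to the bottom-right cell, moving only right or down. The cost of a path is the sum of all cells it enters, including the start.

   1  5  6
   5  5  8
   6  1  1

13

Cheapest: [0,0] [0,1] [1,1] [2,1] [2,2]
  1 + 5 + 5 + 1 + 1 = 13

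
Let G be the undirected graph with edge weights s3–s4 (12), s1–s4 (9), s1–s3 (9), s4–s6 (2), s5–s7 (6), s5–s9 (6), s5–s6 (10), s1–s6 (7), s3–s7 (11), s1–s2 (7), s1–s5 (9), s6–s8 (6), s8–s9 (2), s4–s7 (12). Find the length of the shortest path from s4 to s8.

8

A few of the s4→s8 routes:
s4-s6-s8: 2 + 6 = 8
s4-s6-s5-s9-s8: 2 + 10 + 6 + 2 = 20
s4-s7-s5-s9-s8: 12 + 6 + 6 + 2 = 26
s4-s1-s6-s8: 9 + 7 + 6 = 22
s4-s1-s5-s9-s8: 9 + 9 + 6 + 2 = 26
Best route has total 8.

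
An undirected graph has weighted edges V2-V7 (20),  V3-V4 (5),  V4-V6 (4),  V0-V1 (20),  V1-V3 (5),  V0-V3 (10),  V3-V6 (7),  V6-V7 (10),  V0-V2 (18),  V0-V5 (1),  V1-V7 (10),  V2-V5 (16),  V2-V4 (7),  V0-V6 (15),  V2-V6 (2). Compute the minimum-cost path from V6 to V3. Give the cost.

Comparing a few candidate routes:
V6-V2-V4-V3: 2 + 7 + 5 = 14
V6-V4-V3: 4 + 5 = 9
V6-V3: 7
Shortest: 7.

7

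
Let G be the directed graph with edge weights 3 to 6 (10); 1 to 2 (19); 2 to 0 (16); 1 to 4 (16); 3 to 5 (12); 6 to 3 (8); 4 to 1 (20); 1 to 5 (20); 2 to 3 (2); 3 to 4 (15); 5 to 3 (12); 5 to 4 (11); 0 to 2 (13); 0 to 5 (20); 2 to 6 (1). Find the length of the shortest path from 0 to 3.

Some routes from 0 to 3:
0 -> 2 -> 3: 13 + 2 = 15
0 -> 5 -> 3: 20 + 12 = 32
0 -> 2 -> 6 -> 3: 13 + 1 + 8 = 22
0 -> 5 -> 4 -> 1 -> 2 -> 3: 20 + 11 + 20 + 19 + 2 = 72
Best route has total 15.

15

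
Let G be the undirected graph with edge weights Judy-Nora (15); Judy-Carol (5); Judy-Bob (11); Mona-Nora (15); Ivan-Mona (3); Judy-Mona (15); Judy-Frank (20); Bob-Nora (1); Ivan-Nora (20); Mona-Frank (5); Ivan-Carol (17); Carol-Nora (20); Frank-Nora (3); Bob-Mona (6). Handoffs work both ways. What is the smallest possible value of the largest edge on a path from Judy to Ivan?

Comparing a few candidate routes:
Judy-Nora-Bob-Mona-Ivan: max(15, 1, 6, 3) = 15
Judy-Bob-Nora-Frank-Mona-Ivan: max(11, 1, 3, 5, 3) = 11
Judy-Nora-Mona-Ivan: max(15, 15, 3) = 15
Judy-Nora-Frank-Mona-Ivan: max(15, 3, 5, 3) = 15
Judy-Bob-Mona-Ivan: max(11, 6, 3) = 11
Smallest bottleneck: 11.

11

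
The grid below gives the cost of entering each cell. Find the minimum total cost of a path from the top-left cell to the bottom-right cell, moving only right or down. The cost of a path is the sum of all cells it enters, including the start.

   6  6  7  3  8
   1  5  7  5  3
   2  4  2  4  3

Path [0,0] [1,0] [2,0] [2,1] [2,2] [2,3] [2,4]: 6 + 1 + 2 + 4 + 2 + 4 + 3 = 22.
(Top row then right column would cost 36.)

22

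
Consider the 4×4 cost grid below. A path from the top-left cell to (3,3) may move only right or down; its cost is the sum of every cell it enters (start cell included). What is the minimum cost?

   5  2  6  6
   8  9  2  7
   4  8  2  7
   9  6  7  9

Path r0c0 → r0c1 → r0c2 → r1c2 → r2c2 → r2c3 → r3c3: 5 + 2 + 6 + 2 + 2 + 7 + 9 = 33.
For comparison, the top-then-right route costs 42.

33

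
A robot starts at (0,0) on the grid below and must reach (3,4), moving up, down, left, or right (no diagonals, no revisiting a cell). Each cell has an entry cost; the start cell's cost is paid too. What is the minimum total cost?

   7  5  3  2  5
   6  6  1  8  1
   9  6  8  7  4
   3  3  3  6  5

Path [0,0]→[0,1]→[0,2]→[0,3]→[0,4]→[1,4]→[2,4]→[3,4]: 7 + 5 + 3 + 2 + 5 + 1 + 4 + 5 = 32.

32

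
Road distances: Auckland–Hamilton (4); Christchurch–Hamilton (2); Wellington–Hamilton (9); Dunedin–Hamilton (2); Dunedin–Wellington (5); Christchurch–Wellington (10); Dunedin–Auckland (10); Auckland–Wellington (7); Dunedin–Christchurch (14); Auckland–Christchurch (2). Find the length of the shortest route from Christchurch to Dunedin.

A few of the Christchurch→Dunedin routes:
Christchurch - Auckland - Dunedin: 2 + 10 = 12
Christchurch - Auckland - Hamilton - Dunedin: 2 + 4 + 2 = 8
Christchurch - Hamilton - Dunedin: 2 + 2 = 4
Shortest: 4.

4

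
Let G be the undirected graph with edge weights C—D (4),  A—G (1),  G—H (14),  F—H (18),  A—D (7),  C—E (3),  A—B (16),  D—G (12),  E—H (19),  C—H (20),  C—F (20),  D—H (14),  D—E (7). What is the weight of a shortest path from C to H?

18

Comparing a few candidate routes:
C→H: 20
C→D→H: 4 + 14 = 18
C→E→H: 3 + 19 = 22
The minimum is 18.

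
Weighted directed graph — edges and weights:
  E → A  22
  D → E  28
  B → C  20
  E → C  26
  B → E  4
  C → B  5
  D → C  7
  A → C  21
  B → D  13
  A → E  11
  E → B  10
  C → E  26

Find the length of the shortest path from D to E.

16

Paths from D to E:
D → C → E: 7 + 26 = 33
D → E: 28
D → C → B → E: 7 + 5 + 4 = 16
Best route has total 16.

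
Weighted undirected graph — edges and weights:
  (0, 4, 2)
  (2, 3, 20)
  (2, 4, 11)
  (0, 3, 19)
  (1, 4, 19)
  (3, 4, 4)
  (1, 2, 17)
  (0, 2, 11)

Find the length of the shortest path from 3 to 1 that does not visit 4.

37

Paths from 3 to 1 avoiding 4:
3 - 0 - 2 - 1: 19 + 11 + 17 = 47
3 - 2 - 1: 20 + 17 = 37
The minimum is 37.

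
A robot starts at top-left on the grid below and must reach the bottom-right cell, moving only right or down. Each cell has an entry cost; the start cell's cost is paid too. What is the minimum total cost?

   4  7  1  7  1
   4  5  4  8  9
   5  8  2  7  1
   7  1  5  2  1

26

One optimal route is (0,0) -> (0,1) -> (0,2) -> (1,2) -> (2,2) -> (3,2) -> (3,3) -> (3,4).
Its cost is 4 + 7 + 1 + 4 + 2 + 5 + 2 + 1 = 26.
For comparison, the top-then-right route costs 31.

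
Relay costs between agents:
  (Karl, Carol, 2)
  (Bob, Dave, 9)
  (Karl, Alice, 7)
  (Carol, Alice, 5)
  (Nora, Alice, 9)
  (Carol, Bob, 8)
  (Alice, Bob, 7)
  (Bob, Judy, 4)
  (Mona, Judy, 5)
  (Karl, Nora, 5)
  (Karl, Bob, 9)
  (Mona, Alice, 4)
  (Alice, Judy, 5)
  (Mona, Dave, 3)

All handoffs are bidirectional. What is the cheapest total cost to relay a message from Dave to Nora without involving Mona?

23

Comparing a few candidate routes:
Dave - Bob - Carol - Karl - Nora: 9 + 8 + 2 + 5 = 24
Dave - Bob - Karl - Nora: 9 + 9 + 5 = 23
Dave - Bob - Alice - Nora: 9 + 7 + 9 = 25
The minimum is 23.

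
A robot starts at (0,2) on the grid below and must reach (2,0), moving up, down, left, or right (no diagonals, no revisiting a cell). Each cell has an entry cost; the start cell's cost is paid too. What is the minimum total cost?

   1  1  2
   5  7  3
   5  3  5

14

Take [0,2]→[0,1]→[0,0]→[1,0]→[2,0] for a total of 2 + 1 + 1 + 5 + 5 = 14.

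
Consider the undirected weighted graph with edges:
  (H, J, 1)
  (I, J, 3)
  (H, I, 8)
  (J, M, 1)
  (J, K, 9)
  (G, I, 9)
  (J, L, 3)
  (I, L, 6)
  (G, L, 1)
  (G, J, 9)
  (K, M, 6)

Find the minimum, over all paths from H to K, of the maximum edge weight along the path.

A few of the H→K routes:
H-J-M-K: max(1, 1, 6) = 6
H-I-L-J-M-K: max(8, 6, 3, 1, 6) = 8
H-J-K: max(1, 9) = 9
H-I-L-G-J-M-K: max(8, 6, 1, 9, 1, 6) = 9
H-I-J-M-K: max(8, 3, 1, 6) = 8
Smallest bottleneck: 6.

6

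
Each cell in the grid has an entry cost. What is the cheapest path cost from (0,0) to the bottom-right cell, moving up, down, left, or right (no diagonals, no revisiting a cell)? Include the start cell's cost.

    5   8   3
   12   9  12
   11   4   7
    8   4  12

Take r0c0 r0c1 r1c1 r2c1 r3c1 r3c2 for a total of 5 + 8 + 9 + 4 + 4 + 12 = 42.

42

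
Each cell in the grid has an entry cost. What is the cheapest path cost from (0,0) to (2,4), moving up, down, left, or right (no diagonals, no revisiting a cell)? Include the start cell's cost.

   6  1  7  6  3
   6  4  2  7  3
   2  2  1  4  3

21

Cheapest: [0,0]→[0,1]→[1,1]→[1,2]→[2,2]→[2,3]→[2,4]
  6 + 1 + 4 + 2 + 1 + 4 + 3 = 21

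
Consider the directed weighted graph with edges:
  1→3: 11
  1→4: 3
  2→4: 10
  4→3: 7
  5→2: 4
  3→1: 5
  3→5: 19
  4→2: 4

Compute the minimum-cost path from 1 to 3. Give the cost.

Candidate routes:
1 → 3: 11
1 → 4 → 3: 3 + 7 = 10
Best route has total 10.

10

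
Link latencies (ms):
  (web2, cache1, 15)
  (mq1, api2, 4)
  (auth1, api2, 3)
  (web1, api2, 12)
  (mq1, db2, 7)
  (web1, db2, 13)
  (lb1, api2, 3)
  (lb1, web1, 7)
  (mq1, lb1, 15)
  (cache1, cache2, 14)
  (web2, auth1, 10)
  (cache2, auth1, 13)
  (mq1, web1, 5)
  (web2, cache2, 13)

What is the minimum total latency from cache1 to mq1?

Checking several routes:
cache1 - web2 - auth1 - api2 - lb1 - web1 - mq1: 15 + 10 + 3 + 3 + 7 + 5 = 43
cache1 - cache2 - web2 - auth1 - api2 - mq1: 14 + 13 + 10 + 3 + 4 = 44
cache1 - web2 - auth1 - api2 - mq1: 15 + 10 + 3 + 4 = 32
cache1 - cache2 - auth1 - api2 - mq1: 14 + 13 + 3 + 4 = 34
The minimum is 32 ms.

32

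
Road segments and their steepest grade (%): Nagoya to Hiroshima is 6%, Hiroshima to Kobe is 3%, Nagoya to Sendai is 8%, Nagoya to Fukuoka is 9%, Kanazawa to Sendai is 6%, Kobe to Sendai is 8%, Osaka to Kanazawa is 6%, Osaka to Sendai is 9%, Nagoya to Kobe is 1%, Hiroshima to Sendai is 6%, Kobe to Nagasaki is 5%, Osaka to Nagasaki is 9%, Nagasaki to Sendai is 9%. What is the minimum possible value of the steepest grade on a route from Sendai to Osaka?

6

Comparing a few candidate routes:
Sendai - Nagoya - Hiroshima - Kobe - Nagasaki - Osaka: max(8, 6, 3, 5, 9) = 9
Sendai - Nagasaki - Osaka: max(9, 9) = 9
Sendai - Nagoya - Kobe - Nagasaki - Osaka: max(8, 1, 5, 9) = 9
Sendai - Kanazawa - Osaka: max(6, 6) = 6
Best route has worst link 6%.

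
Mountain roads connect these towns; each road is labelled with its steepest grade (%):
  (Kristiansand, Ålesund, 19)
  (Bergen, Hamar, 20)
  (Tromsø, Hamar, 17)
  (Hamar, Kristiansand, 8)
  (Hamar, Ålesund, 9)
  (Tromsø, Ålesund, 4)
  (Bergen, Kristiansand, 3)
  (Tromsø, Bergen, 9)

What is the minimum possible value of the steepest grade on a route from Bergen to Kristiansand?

3

Comparing a few candidate routes:
Bergen→Tromsø→Hamar→Kristiansand: max(9, 17, 8) = 17
Bergen→Kristiansand: max(3) = 3
Bergen→Tromsø→Ålesund→Kristiansand: max(9, 4, 19) = 19
Bergen→Tromsø→Hamar→Ålesund→Kristiansand: max(9, 17, 9, 19) = 19
Bergen→Tromsø→Ålesund→Hamar→Kristiansand: max(9, 4, 9, 8) = 9
The minimum achievable maximum is 3%.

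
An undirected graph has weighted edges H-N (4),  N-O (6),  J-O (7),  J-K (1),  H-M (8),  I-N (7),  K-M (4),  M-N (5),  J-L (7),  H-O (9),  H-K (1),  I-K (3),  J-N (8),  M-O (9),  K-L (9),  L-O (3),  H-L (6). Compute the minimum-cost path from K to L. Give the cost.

A few of the K→L routes:
K→J→L: 1 + 7 = 8
K→H→N→O→L: 1 + 4 + 6 + 3 = 14
K→H→L: 1 + 6 = 7
K→L: 9
K→H→O→L: 1 + 9 + 3 = 13
K→J→O→L: 1 + 7 + 3 = 11
Best route has total 7.

7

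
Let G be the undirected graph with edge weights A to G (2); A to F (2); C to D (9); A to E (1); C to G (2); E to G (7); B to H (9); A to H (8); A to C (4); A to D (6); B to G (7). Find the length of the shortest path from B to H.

9

Routes from B to H:
B -> G -> C -> D -> A -> H: 7 + 2 + 9 + 6 + 8 = 32
B -> G -> C -> A -> H: 7 + 2 + 4 + 8 = 21
B -> G -> A -> H: 7 + 2 + 8 = 17
B -> G -> E -> A -> H: 7 + 7 + 1 + 8 = 23
B -> H: 9
Best route has total 9.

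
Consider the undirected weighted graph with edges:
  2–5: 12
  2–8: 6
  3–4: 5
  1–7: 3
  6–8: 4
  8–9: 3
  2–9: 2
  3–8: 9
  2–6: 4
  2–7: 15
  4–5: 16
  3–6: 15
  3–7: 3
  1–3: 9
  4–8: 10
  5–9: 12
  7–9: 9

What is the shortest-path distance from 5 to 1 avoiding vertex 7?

30

A few of the 5→1 routes:
5-4-3-1: 16 + 5 + 9 = 30
5-2-8-3-1: 12 + 6 + 9 + 9 = 36
5-9-8-3-1: 12 + 3 + 9 + 9 = 33
5-9-2-8-3-1: 12 + 2 + 6 + 9 + 9 = 38
5-2-9-8-3-1: 12 + 2 + 3 + 9 + 9 = 35
Best route has total 30.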